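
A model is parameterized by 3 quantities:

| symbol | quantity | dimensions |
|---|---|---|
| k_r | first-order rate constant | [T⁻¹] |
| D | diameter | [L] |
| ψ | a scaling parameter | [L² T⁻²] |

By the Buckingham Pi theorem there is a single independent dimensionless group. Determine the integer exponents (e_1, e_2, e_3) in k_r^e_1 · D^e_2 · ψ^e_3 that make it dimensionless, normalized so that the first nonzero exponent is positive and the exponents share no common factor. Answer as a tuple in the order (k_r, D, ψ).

(2, 2, -1)

L: e_1·(0) + e_2·(1) + e_3·(2) = 0
T: e_1·(-1) + e_2·(0) + e_3·(-2) = 0
Solving this homogeneous linear system for the smallest-integer solution (first nonzero entry positive) gives (2, 2, -1).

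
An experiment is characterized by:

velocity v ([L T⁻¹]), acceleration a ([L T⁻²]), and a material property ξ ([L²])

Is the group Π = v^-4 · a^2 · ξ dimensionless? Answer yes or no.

Sum the exponent of each base dimension across the product:
  L: −4·[v]_L + 2·[a]_L + [ξ]_L = −4·(1) + 2·(1) + (2) = 0
  T: −4·[v]_T + 2·[a]_T + [ξ]_T = −4·(-1) + 2·(-2) + (0) = 0
All base exponents vanish — dimensionless.

yes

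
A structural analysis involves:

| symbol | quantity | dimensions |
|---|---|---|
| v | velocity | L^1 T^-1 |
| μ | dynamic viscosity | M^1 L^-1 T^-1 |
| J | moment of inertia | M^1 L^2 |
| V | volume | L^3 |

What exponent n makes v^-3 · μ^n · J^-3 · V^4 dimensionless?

Balance the M exponent: (1)·n from μ, plus −3·(0) − 3·(1) + 4·(0) = -3 from the rest, must sum to zero.
n − 3 = 0, so n = 3.

3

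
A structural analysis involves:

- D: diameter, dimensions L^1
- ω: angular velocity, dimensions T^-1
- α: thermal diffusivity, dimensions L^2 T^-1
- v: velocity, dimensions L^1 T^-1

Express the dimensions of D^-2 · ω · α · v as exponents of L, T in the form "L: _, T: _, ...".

L: 1, T: -3

Collect each base-dimension exponent across the product:
  L: −2·(1) + (0) + (2) + (1) = 1
  T: −2·(0) + (-1) + (-1) + (-1) = -3
So the dimensions are [L T⁻³].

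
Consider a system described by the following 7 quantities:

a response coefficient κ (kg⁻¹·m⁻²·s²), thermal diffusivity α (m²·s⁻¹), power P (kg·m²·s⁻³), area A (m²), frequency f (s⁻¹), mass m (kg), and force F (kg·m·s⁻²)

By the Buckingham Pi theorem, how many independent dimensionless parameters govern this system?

There are 7 variables and 3 base dimensions (M, L, T).
The dimension matrix has rank 3.
Independent dimensionless groups: 7 − 3 = 4.

4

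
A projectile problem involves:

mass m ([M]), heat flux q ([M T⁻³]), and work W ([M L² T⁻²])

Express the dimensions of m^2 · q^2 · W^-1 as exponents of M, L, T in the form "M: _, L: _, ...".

Collect each base-dimension exponent across the product:
  M: 2·(1) + 2·(1) − (1) = 3
  L: 2·(0) + 2·(0) − (2) = -2
  T: 2·(0) + 2·(-3) − (-2) = -4
So the dimensions are [M³ L⁻² T⁻⁴].

M: 3, L: -2, T: -4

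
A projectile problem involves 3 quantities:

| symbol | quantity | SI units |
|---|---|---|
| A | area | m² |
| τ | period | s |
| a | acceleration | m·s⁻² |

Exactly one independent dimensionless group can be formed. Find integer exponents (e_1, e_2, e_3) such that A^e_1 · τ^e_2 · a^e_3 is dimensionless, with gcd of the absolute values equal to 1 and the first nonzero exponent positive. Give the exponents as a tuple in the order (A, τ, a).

(1, -4, -2)

L: e_1·(2) + e_2·(0) + e_3·(1) = 0
T: e_1·(0) + e_2·(1) + e_3·(-2) = 0
Solving this homogeneous linear system for the smallest-integer solution (first nonzero entry positive) gives (1, -4, -2).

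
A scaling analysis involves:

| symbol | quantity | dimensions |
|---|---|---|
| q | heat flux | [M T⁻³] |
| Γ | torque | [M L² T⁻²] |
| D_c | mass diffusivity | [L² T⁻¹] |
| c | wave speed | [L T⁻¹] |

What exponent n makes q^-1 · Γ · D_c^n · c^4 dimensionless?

Balance the L exponent: (2)·n from D_c, plus −(0) + (2) + 4·(1) = 6 from the rest, must sum to zero.
2n + 6 = 0, so n = -3.

-3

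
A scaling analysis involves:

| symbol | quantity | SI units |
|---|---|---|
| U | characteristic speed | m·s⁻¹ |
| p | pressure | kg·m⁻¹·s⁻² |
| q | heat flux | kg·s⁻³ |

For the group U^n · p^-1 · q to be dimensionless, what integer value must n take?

-1

Balance the L exponent: (1)·n from U, plus −(-1) + (0) = 1 from the rest, must sum to zero.
n + 1 = 0, so n = -1.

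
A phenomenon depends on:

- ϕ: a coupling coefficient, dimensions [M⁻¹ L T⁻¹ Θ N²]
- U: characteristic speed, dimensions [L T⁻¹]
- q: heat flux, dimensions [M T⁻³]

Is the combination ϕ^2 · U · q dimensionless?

Sum the exponent of each base dimension across the product:
  M: 2·[ϕ]_M + [U]_M + [q]_M = 2·(-1) + (0) + (1) = -1
  L: 2·[ϕ]_L + [U]_L + [q]_L = 2·(1) + (1) + (0) = 3
  T: 2·[ϕ]_T + [U]_T + [q]_T = 2·(-1) + (-1) + (-3) = -6
  Θ: 2·[ϕ]_Θ + [U]_Θ + [q]_Θ = 2·(1) + (0) + (0) = 2
  N: 2·[ϕ]_N + [U]_N + [q]_N = 2·(2) + (0) + (0) = 4
Net dimensions [M⁻¹ L³ T⁻⁶ Θ² N⁴] ≠ [1] — not dimensionless.

no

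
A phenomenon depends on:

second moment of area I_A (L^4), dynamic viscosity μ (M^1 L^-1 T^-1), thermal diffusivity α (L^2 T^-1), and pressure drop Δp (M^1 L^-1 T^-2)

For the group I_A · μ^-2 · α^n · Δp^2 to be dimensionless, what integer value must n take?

-2

Balance the L exponent: (2)·n from α, plus (4) − 2·(-1) + 2·(-1) = 4 from the rest, must sum to zero.
2n + 4 = 0, so n = -2.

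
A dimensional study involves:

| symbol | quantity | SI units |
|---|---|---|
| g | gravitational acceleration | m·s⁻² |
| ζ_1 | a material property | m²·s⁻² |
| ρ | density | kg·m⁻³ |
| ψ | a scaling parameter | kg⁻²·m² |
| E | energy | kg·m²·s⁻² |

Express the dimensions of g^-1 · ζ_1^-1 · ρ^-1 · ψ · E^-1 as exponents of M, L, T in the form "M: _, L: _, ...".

M: -4, L: 0, T: 6

Collect each base-dimension exponent across the product:
  M: −(0) − (0) − (1) + (-2) − (1) = -4
  L: −(1) − (2) − (-3) + (2) − (2) = 0
  T: −(-2) − (-2) − (0) + (0) − (-2) = 6
So the dimensions are [M⁻⁴ T⁶].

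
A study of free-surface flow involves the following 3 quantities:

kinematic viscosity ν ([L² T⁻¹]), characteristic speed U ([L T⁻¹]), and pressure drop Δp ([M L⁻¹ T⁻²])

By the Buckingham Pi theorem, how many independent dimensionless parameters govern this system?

0

There are 3 variables and 3 base dimensions (M, L, T).
The dimension matrix has rank 3.
Independent dimensionless groups: 3 − 3 = 0.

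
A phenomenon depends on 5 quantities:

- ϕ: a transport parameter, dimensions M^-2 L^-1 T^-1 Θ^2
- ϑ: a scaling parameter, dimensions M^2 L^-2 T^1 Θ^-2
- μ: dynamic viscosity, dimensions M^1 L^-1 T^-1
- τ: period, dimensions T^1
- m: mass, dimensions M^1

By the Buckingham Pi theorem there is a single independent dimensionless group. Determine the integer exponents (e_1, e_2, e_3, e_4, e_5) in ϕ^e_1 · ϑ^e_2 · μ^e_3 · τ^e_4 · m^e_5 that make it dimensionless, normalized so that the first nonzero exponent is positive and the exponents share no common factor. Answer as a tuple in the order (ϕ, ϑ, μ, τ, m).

(1, 1, -3, -3, 3)

M: e_1·(-2) + e_2·(2) + e_3·(1) + e_4·(0) + e_5·(1) = 0
L: e_1·(-1) + e_2·(-2) + e_3·(-1) + e_4·(0) + e_5·(0) = 0
T: e_1·(-1) + e_2·(1) + e_3·(-1) + e_4·(1) + e_5·(0) = 0
Θ: e_1·(2) + e_2·(-2) + e_3·(0) + e_4·(0) + e_5·(0) = 0
Solving this homogeneous linear system for the smallest-integer solution (first nonzero entry positive) gives (1, 1, -3, -3, 3).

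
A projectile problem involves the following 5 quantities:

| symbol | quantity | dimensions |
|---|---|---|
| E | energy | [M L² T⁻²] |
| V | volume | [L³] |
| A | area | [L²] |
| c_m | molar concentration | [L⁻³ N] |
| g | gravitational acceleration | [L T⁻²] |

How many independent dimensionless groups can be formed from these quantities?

There are 5 variables and 4 base dimensions (M, L, T, N).
The dimension matrix has rank 4.
Independent dimensionless groups: 5 − 4 = 1.

1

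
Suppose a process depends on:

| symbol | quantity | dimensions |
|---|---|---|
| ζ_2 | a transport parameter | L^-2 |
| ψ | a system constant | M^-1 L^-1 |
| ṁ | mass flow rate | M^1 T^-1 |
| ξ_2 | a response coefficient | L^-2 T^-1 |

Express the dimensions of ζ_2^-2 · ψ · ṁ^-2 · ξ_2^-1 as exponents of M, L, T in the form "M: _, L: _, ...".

Collect each base-dimension exponent across the product:
  M: −2·(0) + (-1) − 2·(1) − (0) = -3
  L: −2·(-2) + (-1) − 2·(0) − (-2) = 5
  T: −2·(0) + (0) − 2·(-1) − (-1) = 3
So the dimensions are [M⁻³ L⁵ T³].

M: -3, L: 5, T: 3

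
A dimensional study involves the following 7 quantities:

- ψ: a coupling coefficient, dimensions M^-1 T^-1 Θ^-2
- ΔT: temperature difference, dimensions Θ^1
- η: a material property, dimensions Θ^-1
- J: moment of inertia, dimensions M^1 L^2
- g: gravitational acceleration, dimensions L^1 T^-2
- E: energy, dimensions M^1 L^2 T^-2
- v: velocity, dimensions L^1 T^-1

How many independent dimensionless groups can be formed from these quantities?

There are 7 variables and 4 base dimensions (M, L, T, Θ).
The dimension matrix has rank 4.
Independent dimensionless groups: 7 − 4 = 3.

3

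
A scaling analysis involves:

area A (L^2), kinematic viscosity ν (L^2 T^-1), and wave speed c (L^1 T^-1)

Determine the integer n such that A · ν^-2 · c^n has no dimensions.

2

Balance the L exponent: (1)·n from c, plus (2) − 2·(2) = -2 from the rest, must sum to zero.
n − 2 = 0, so n = 2.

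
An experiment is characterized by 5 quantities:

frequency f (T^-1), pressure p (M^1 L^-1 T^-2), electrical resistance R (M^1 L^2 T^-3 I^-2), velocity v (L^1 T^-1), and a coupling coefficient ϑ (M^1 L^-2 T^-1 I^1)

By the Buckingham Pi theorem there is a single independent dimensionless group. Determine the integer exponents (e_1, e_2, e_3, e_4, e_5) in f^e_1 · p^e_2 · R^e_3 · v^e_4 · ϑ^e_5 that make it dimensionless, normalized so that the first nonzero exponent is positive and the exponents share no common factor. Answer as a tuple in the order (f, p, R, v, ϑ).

M: e_1·(0) + e_2·(1) + e_3·(1) + e_4·(0) + e_5·(1) = 0
L: e_1·(0) + e_2·(-1) + e_3·(2) + e_4·(1) + e_5·(-2) = 0
T: e_1·(-1) + e_2·(-2) + e_3·(-3) + e_4·(-1) + e_5·(-1) = 0
I: e_1·(0) + e_2·(0) + e_3·(-2) + e_4·(0) + e_5·(1) = 0
Solving this homogeneous linear system for the smallest-integer solution (first nonzero entry positive) gives (2, -3, 1, -1, 2).

(2, -3, 1, -1, 2)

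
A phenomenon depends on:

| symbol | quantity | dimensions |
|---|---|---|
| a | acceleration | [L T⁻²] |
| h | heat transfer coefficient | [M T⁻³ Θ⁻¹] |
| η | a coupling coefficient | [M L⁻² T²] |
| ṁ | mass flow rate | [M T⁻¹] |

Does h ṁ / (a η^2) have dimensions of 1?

Sum the exponent of each base dimension across the product:
  M: −[a]_M + [h]_M − 2·[η]_M + [ṁ]_M = −(0) + (1) − 2·(1) + (1) = 0
  L: −[a]_L + [h]_L − 2·[η]_L + [ṁ]_L = −(1) + (0) − 2·(-2) + (0) = 3
  T: −[a]_T + [h]_T − 2·[η]_T + [ṁ]_T = −(-2) + (-3) − 2·(2) + (-1) = -6
  Θ: −[a]_Θ + [h]_Θ − 2·[η]_Θ + [ṁ]_Θ = −(0) + (-1) − 2·(0) + (0) = -1
Net dimensions [L³ T⁻⁶ Θ⁻¹] ≠ [1] — not dimensionless.

no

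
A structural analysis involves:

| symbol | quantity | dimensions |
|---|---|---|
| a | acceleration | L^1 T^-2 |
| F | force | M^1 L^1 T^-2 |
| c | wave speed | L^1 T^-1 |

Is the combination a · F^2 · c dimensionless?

no

Sum the exponent of each base dimension across the product:
  M: [a]_M + 2·[F]_M + [c]_M = (0) + 2·(1) + (0) = 2
  L: [a]_L + 2·[F]_L + [c]_L = (1) + 2·(1) + (1) = 4
  T: [a]_T + 2·[F]_T + [c]_T = (-2) + 2·(-2) + (-1) = -7
Net dimensions [M² L⁴ T⁻⁷] ≠ [1] — not dimensionless.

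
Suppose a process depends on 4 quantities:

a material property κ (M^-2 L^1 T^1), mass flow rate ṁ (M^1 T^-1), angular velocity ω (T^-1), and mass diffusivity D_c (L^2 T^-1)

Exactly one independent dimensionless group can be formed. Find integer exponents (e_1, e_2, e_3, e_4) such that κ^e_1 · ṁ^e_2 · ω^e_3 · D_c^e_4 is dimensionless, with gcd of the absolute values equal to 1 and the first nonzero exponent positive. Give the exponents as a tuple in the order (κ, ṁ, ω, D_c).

(2, 4, -1, -1)

M: e_1·(-2) + e_2·(1) + e_3·(0) + e_4·(0) = 0
L: e_1·(1) + e_2·(0) + e_3·(0) + e_4·(2) = 0
T: e_1·(1) + e_2·(-1) + e_3·(-1) + e_4·(-1) = 0
Solving this homogeneous linear system for the smallest-integer solution (first nonzero entry positive) gives (2, 4, -1, -1).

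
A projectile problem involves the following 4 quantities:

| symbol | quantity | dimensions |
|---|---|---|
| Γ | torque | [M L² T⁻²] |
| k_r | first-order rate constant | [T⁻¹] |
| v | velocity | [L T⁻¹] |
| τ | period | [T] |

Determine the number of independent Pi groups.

There are 4 variables and 3 base dimensions (M, L, T).
The dimension matrix has rank 3.
Independent dimensionless groups: 4 − 3 = 1.

1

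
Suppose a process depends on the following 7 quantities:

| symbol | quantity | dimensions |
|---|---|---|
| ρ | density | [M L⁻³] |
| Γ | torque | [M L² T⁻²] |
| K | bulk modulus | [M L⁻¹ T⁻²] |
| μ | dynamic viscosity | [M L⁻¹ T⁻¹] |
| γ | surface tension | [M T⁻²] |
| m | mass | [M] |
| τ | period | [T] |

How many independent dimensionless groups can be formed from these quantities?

There are 7 variables and 3 base dimensions (M, L, T).
The dimension matrix has rank 3.
Independent dimensionless groups: 7 − 3 = 4.

4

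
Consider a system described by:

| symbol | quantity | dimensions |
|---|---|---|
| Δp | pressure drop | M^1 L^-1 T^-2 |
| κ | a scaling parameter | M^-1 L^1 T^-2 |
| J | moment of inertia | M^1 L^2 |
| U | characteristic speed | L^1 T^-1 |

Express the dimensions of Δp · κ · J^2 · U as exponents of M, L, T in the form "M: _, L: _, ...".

M: 2, L: 5, T: -5

Collect each base-dimension exponent across the product:
  M: (1) + (-1) + 2·(1) + (0) = 2
  L: (-1) + (1) + 2·(2) + (1) = 5
  T: (-2) + (-2) + 2·(0) + (-1) = -5
So the dimensions are [M² L⁵ T⁻⁵].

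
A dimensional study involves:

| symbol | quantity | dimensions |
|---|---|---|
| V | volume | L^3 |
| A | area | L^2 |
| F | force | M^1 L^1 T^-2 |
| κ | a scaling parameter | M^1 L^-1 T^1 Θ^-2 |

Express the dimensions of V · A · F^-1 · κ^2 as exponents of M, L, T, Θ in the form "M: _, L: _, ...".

M: 1, L: 2, T: 4, Θ: -4

Collect each base-dimension exponent across the product:
  M: (0) + (0) − (1) + 2·(1) = 1
  L: (3) + (2) − (1) + 2·(-1) = 2
  T: (0) + (0) − (-2) + 2·(1) = 4
  Θ: (0) + (0) − (0) + 2·(-2) = -4
So the dimensions are [M L² T⁴ Θ⁻⁴].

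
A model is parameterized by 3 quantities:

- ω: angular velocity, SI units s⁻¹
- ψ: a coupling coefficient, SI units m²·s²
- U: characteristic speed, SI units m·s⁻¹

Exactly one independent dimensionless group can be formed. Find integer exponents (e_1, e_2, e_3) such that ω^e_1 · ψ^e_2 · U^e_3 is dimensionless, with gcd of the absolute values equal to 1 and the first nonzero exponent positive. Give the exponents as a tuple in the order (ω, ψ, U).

(4, 1, -2)

L: e_1·(0) + e_2·(2) + e_3·(1) = 0
T: e_1·(-1) + e_2·(2) + e_3·(-1) = 0
Solving this homogeneous linear system for the smallest-integer solution (first nonzero entry positive) gives (4, 1, -2).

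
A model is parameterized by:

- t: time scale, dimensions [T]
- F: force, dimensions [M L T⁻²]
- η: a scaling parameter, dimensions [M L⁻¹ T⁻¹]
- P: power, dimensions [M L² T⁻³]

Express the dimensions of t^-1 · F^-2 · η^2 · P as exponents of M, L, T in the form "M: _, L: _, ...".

M: 1, L: -2, T: -2

Collect each base-dimension exponent across the product:
  M: −(0) − 2·(1) + 2·(1) + (1) = 1
  L: −(0) − 2·(1) + 2·(-1) + (2) = -2
  T: −(1) − 2·(-2) + 2·(-1) + (-3) = -2
So the dimensions are [M L⁻² T⁻²].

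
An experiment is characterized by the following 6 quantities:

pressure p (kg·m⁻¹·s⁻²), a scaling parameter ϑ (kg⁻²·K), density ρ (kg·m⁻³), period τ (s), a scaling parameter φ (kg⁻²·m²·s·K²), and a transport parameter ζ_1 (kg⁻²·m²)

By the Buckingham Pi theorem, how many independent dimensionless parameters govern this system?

2

There are 6 variables and 4 base dimensions (M, L, T, Θ).
The dimension matrix has rank 4.
Independent dimensionless groups: 6 − 4 = 2.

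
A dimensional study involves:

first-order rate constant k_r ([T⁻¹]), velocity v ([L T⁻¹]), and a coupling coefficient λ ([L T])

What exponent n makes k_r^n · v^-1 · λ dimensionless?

Balance the T exponent: (-1)·n from k_r, plus −(-1) + (1) = 2 from the rest, must sum to zero.
−n + 2 = 0, so n = 2.

2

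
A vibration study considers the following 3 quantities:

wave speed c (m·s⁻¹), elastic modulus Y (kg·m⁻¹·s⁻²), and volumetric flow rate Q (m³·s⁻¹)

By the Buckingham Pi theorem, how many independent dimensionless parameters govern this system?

There are 3 variables and 3 base dimensions (M, L, T).
The dimension matrix has rank 3.
Independent dimensionless groups: 3 − 3 = 0.

0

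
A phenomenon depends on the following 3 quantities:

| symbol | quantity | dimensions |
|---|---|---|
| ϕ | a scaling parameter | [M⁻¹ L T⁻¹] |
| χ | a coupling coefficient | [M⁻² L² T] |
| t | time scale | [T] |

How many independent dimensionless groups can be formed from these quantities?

There are 3 variables and 3 base dimensions (M, L, T).
The dimension matrix has rank 2 (less than 3: the dimension vectors are linearly dependent).
Independent dimensionless groups: 3 − 2 = 1.

1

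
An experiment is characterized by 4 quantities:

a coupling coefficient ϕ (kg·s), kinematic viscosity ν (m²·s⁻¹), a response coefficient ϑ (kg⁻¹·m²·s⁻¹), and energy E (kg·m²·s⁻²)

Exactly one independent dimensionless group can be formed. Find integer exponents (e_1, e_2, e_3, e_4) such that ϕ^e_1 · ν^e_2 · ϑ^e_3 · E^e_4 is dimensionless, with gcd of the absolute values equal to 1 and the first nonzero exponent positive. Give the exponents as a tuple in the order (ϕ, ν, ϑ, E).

M: e_1·(1) + e_2·(0) + e_3·(-1) + e_4·(1) = 0
L: e_1·(0) + e_2·(2) + e_3·(2) + e_4·(2) = 0
T: e_1·(1) + e_2·(-1) + e_3·(-1) + e_4·(-2) = 0
Solving this homogeneous linear system for the smallest-integer solution (first nonzero entry positive) gives (1, -3, 2, 1).

(1, -3, 2, 1)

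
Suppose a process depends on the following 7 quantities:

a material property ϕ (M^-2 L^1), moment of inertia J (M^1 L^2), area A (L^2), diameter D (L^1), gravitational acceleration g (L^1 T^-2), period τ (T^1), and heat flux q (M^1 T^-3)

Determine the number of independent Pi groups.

4

There are 7 variables and 3 base dimensions (M, L, T).
The dimension matrix has rank 3.
Independent dimensionless groups: 7 − 3 = 4.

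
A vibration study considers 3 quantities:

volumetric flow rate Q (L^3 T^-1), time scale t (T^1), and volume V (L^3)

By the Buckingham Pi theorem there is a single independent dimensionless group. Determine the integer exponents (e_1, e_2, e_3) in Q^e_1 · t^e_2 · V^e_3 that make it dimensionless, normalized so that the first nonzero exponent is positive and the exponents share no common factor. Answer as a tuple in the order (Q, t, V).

L: e_1·(3) + e_2·(0) + e_3·(3) = 0
T: e_1·(-1) + e_2·(1) + e_3·(0) = 0
Solving this homogeneous linear system for the smallest-integer solution (first nonzero entry positive) gives (1, 1, -1).

(1, 1, -1)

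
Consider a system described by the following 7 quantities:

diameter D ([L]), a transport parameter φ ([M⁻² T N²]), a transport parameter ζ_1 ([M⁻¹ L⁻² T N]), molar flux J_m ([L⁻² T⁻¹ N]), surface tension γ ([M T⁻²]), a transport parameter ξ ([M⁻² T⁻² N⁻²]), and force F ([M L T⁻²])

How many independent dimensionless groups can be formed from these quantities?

There are 7 variables and 4 base dimensions (M, L, T, N).
The dimension matrix has rank 4.
Independent dimensionless groups: 7 − 4 = 3.

3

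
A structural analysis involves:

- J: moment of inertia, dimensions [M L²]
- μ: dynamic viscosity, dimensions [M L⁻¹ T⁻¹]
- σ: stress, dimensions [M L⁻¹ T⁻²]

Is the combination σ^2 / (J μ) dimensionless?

no

Sum the exponent of each base dimension across the product:
  M: −[J]_M − [μ]_M + 2·[σ]_M = −(1) − (1) + 2·(1) = 0
  L: −[J]_L − [μ]_L + 2·[σ]_L = −(2) − (-1) + 2·(-1) = -3
  T: −[J]_T − [μ]_T + 2·[σ]_T = −(0) − (-1) + 2·(-2) = -3
Net dimensions [L⁻³ T⁻³] ≠ [1] — not dimensionless.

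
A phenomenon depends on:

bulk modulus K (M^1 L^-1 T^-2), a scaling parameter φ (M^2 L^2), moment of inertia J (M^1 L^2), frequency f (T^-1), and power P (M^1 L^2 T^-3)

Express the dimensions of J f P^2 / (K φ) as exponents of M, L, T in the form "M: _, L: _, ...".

Collect each base-dimension exponent across the product:
  M: −(1) − (2) + (1) + (0) + 2·(1) = 0
  L: −(-1) − (2) + (2) + (0) + 2·(2) = 5
  T: −(-2) − (0) + (0) + (-1) + 2·(-3) = -5
So the dimensions are [L⁵ T⁻⁵].

M: 0, L: 5, T: -5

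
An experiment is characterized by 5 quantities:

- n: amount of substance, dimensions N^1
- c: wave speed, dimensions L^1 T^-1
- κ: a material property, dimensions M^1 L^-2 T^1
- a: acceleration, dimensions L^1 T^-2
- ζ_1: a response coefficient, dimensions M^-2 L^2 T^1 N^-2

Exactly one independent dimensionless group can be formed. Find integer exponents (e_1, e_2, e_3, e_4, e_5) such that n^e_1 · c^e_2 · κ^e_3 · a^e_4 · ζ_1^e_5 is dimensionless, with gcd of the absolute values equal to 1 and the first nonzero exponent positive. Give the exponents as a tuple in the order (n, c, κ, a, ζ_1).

M: e_1·(0) + e_2·(0) + e_3·(1) + e_4·(0) + e_5·(-2) = 0
L: e_1·(0) + e_2·(1) + e_3·(-2) + e_4·(1) + e_5·(2) = 0
T: e_1·(0) + e_2·(-1) + e_3·(1) + e_4·(-2) + e_5·(1) = 0
N: e_1·(1) + e_2·(0) + e_3·(0) + e_4·(0) + e_5·(-2) = 0
Solving this homogeneous linear system for the smallest-integer solution (first nonzero entry positive) gives (2, 1, 2, 1, 1).

(2, 1, 2, 1, 1)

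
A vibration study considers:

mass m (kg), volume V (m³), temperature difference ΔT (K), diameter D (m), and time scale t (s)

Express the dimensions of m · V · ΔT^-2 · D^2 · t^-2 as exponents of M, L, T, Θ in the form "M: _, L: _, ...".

Collect each base-dimension exponent across the product:
  M: (1) + (0) − 2·(0) + 2·(0) − 2·(0) = 1
  L: (0) + (3) − 2·(0) + 2·(1) − 2·(0) = 5
  T: (0) + (0) − 2·(0) + 2·(0) − 2·(1) = -2
  Θ: (0) + (0) − 2·(1) + 2·(0) − 2·(0) = -2
So the dimensions are [M L⁵ T⁻² Θ⁻²].

M: 1, L: 5, T: -2, Θ: -2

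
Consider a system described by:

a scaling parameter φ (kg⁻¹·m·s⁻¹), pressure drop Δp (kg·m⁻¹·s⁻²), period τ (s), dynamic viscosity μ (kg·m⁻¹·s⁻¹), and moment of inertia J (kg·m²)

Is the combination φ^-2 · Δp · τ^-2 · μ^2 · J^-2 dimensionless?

no

Sum the exponent of each base dimension across the product:
  M: −2·[φ]_M + [Δp]_M − 2·[τ]_M + 2·[μ]_M − 2·[J]_M = −2·(-1) + (1) − 2·(0) + 2·(1) − 2·(1) = 3
  L: −2·[φ]_L + [Δp]_L − 2·[τ]_L + 2·[μ]_L − 2·[J]_L = −2·(1) + (-1) − 2·(0) + 2·(-1) − 2·(2) = -9
  T: −2·[φ]_T + [Δp]_T − 2·[τ]_T + 2·[μ]_T − 2·[J]_T = −2·(-1) + (-2) − 2·(1) + 2·(-1) − 2·(0) = -4
Net dimensions [M³ L⁻⁹ T⁻⁴] ≠ [1] — not dimensionless.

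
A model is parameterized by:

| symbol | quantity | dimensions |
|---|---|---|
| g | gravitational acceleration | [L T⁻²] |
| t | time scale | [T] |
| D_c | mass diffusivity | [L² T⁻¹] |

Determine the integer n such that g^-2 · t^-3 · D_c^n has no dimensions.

Balance the L exponent: (2)·n from D_c, plus −2·(1) − 3·(0) = -2 from the rest, must sum to zero.
2n − 2 = 0, so n = 1.

1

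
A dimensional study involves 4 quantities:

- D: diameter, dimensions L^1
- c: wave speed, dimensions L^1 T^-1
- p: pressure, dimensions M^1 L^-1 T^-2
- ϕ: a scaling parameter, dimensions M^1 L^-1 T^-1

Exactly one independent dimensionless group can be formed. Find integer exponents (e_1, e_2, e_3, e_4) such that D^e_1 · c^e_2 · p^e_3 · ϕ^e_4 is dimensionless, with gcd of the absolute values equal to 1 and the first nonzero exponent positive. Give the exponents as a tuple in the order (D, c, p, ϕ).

(1, -1, 1, -1)

M: e_1·(0) + e_2·(0) + e_3·(1) + e_4·(1) = 0
L: e_1·(1) + e_2·(1) + e_3·(-1) + e_4·(-1) = 0
T: e_1·(0) + e_2·(-1) + e_3·(-2) + e_4·(-1) = 0
Solving this homogeneous linear system for the smallest-integer solution (first nonzero entry positive) gives (1, -1, 1, -1).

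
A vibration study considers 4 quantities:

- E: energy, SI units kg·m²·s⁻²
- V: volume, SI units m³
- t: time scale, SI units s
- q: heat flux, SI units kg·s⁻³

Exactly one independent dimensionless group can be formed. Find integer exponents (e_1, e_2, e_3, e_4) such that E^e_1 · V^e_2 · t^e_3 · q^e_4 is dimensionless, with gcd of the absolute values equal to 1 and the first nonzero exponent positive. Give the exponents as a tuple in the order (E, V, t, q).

(3, -2, -3, -3)

M: e_1·(1) + e_2·(0) + e_3·(0) + e_4·(1) = 0
L: e_1·(2) + e_2·(3) + e_3·(0) + e_4·(0) = 0
T: e_1·(-2) + e_2·(0) + e_3·(1) + e_4·(-3) = 0
Solving this homogeneous linear system for the smallest-integer solution (first nonzero entry positive) gives (3, -2, -3, -3).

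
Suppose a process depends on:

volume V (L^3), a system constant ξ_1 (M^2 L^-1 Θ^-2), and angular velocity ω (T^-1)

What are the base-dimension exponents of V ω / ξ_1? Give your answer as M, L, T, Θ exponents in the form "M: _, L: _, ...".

Collect each base-dimension exponent across the product:
  M: (0) − (2) + (0) = -2
  L: (3) − (-1) + (0) = 4
  T: (0) − (0) + (-1) = -1
  Θ: (0) − (-2) + (0) = 2
So the dimensions are [M⁻² L⁴ T⁻¹ Θ²].

M: -2, L: 4, T: -1, Θ: 2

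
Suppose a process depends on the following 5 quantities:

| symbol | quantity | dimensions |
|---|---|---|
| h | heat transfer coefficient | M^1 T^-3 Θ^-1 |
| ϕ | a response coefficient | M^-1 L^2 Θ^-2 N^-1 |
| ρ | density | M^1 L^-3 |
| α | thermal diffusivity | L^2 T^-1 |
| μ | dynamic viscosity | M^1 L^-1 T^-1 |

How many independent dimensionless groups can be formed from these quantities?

There are 5 variables and 5 base dimensions (M, L, T, Θ, N).
The dimension matrix has rank 4 (less than 5: the dimension vectors are linearly dependent).
Independent dimensionless groups: 5 − 4 = 1.

1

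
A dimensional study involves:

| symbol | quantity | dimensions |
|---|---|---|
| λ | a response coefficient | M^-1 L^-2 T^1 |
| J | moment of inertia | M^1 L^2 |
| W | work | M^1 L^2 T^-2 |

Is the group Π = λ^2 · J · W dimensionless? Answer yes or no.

Sum the exponent of each base dimension across the product:
  M: 2·[λ]_M + [J]_M + [W]_M = 2·(-1) + (1) + (1) = 0
  L: 2·[λ]_L + [J]_L + [W]_L = 2·(-2) + (2) + (2) = 0
  T: 2·[λ]_T + [J]_T + [W]_T = 2·(1) + (0) + (-2) = 0
All base exponents vanish — dimensionless.

yes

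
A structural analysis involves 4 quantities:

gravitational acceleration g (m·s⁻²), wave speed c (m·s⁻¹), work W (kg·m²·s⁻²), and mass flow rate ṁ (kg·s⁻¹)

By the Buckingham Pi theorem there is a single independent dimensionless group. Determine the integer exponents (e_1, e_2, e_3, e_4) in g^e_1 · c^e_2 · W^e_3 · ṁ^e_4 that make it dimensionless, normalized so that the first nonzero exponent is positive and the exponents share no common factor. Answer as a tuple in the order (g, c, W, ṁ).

(1, -3, 1, -1)

M: e_1·(0) + e_2·(0) + e_3·(1) + e_4·(1) = 0
L: e_1·(1) + e_2·(1) + e_3·(2) + e_4·(0) = 0
T: e_1·(-2) + e_2·(-1) + e_3·(-2) + e_4·(-1) = 0
Solving this homogeneous linear system for the smallest-integer solution (first nonzero entry positive) gives (1, -3, 1, -1).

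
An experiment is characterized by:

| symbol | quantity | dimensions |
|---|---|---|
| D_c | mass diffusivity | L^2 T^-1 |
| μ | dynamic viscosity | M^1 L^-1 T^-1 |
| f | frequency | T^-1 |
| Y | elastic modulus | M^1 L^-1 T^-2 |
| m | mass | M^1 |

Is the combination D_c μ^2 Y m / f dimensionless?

no

Sum the exponent of each base dimension across the product:
  M: [D_c]_M + 2·[μ]_M − [f]_M + [Y]_M + [m]_M = (0) + 2·(1) − (0) + (1) + (1) = 4
  L: [D_c]_L + 2·[μ]_L − [f]_L + [Y]_L + [m]_L = (2) + 2·(-1) − (0) + (-1) + (0) = -1
  T: [D_c]_T + 2·[μ]_T − [f]_T + [Y]_T + [m]_T = (-1) + 2·(-1) − (-1) + (-2) + (0) = -4
Net dimensions [M⁴ L⁻¹ T⁻⁴] ≠ [1] — not dimensionless.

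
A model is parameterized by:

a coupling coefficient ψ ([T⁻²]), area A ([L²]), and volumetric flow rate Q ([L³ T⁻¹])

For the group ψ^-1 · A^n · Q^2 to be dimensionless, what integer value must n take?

-3

Balance the L exponent: (2)·n from A, plus −(0) + 2·(3) = 6 from the rest, must sum to zero.
2n + 6 = 0, so n = -3.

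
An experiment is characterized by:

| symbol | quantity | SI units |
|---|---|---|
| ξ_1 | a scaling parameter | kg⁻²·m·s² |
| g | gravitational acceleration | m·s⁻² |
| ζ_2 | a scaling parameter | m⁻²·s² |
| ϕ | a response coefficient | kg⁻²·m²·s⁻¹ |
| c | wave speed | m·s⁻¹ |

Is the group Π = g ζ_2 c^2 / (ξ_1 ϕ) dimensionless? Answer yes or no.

no

Sum the exponent of each base dimension across the product:
  M: −[ξ_1]_M + [g]_M + [ζ_2]_M − [ϕ]_M + 2·[c]_M = −(-2) + (0) + (0) − (-2) + 2·(0) = 4
  L: −[ξ_1]_L + [g]_L + [ζ_2]_L − [ϕ]_L + 2·[c]_L = −(1) + (1) + (-2) − (2) + 2·(1) = -2
  T: −[ξ_1]_T + [g]_T + [ζ_2]_T − [ϕ]_T + 2·[c]_T = −(2) + (-2) + (2) − (-1) + 2·(-1) = -3
Net dimensions [M⁴ L⁻² T⁻³] ≠ [1] — not dimensionless.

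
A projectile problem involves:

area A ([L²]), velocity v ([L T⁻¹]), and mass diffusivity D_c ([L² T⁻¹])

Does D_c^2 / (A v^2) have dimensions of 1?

Sum the exponent of each base dimension across the product:
  L: −[A]_L − 2·[v]_L + 2·[D_c]_L = −(2) − 2·(1) + 2·(2) = 0
  T: −[A]_T − 2·[v]_T + 2·[D_c]_T = −(0) − 2·(-1) + 2·(-1) = 0
All base exponents vanish — dimensionless.

yes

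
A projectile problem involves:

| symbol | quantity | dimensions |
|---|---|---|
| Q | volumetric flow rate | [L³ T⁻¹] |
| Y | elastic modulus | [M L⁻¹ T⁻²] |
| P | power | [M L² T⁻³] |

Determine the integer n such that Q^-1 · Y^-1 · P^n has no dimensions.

1

Balance the M exponent: (1)·n from P, plus −(0) − (1) = -1 from the rest, must sum to zero.
n − 1 = 0, so n = 1.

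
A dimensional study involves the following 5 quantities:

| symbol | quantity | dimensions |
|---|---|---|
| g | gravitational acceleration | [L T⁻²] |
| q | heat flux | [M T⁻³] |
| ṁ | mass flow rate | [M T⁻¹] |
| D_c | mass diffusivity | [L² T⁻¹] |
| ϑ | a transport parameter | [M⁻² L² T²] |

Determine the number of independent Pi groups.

2

There are 5 variables and 3 base dimensions (M, L, T).
The dimension matrix has rank 3.
Independent dimensionless groups: 5 − 3 = 2.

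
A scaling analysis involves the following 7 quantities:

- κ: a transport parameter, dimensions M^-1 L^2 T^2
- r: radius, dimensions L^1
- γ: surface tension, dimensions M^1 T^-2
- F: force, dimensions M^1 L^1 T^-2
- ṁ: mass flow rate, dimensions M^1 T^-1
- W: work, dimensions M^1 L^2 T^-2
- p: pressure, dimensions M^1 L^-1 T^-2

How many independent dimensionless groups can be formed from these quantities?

There are 7 variables and 3 base dimensions (M, L, T).
The dimension matrix has rank 3.
Independent dimensionless groups: 7 − 3 = 4.

4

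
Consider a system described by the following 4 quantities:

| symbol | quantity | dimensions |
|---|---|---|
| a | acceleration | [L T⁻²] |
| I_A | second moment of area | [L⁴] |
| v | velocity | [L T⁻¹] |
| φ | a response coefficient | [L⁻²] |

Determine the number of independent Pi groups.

There are 4 variables and 2 base dimensions (L, T).
The dimension matrix has rank 2.
Independent dimensionless groups: 4 − 2 = 2.

2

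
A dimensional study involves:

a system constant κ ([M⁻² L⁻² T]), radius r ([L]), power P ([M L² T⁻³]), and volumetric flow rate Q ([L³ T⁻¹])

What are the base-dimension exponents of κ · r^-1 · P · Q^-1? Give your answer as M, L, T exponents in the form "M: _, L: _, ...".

M: -1, L: -4, T: -1

Collect each base-dimension exponent across the product:
  M: (-2) − (0) + (1) − (0) = -1
  L: (-2) − (1) + (2) − (3) = -4
  T: (1) − (0) + (-3) − (-1) = -1
So the dimensions are [M⁻¹ L⁻⁴ T⁻¹].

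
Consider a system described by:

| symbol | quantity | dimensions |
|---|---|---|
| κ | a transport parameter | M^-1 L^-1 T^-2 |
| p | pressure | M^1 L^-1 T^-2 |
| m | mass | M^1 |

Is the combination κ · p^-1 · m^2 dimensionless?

Sum the exponent of each base dimension across the product:
  M: [κ]_M − [p]_M + 2·[m]_M = (-1) − (1) + 2·(1) = 0
  L: [κ]_L − [p]_L + 2·[m]_L = (-1) − (-1) + 2·(0) = 0
  T: [κ]_T − [p]_T + 2·[m]_T = (-2) − (-2) + 2·(0) = 0
All base exponents vanish — dimensionless.

yes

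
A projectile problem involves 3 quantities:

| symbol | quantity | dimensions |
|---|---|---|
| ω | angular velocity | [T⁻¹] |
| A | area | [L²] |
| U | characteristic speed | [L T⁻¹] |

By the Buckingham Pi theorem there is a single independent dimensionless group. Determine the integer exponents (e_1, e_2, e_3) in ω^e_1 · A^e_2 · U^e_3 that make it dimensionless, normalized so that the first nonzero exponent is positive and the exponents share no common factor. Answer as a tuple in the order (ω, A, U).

(2, 1, -2)

L: e_1·(0) + e_2·(2) + e_3·(1) = 0
T: e_1·(-1) + e_2·(0) + e_3·(-1) = 0
Solving this homogeneous linear system for the smallest-integer solution (first nonzero entry positive) gives (2, 1, -2).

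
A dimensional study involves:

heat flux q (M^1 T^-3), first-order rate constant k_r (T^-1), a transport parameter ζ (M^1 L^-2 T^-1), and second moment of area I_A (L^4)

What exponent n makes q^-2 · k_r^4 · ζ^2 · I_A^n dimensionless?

1

Balance the L exponent: (4)·n from I_A, plus −2·(0) + 4·(0) + 2·(-2) = -4 from the rest, must sum to zero.
4n − 4 = 0, so n = 1.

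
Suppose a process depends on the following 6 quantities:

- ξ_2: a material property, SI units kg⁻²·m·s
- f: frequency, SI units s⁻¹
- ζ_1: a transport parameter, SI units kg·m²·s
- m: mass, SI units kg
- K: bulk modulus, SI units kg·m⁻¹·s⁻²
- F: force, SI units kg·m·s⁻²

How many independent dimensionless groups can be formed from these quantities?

3

There are 6 variables and 3 base dimensions (M, L, T).
The dimension matrix has rank 3.
Independent dimensionless groups: 6 − 3 = 3.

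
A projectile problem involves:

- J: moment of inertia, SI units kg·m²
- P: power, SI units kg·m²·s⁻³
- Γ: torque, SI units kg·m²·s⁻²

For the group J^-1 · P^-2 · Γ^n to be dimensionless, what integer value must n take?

3

Balance the M exponent: (1)·n from Γ, plus −(1) − 2·(1) = -3 from the rest, must sum to zero.
n − 3 = 0, so n = 3.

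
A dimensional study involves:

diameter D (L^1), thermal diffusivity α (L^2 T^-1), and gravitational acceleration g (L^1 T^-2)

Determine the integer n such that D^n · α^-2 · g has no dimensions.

3

Balance the L exponent: (1)·n from D, plus −2·(2) + (1) = -3 from the rest, must sum to zero.
n − 3 = 0, so n = 3.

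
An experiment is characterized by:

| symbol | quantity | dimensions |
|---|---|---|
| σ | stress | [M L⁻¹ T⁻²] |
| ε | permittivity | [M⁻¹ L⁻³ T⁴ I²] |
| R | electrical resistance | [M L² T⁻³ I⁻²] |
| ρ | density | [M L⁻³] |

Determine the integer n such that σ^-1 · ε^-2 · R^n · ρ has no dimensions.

Balance the M exponent: (1)·n from R, plus −(1) − 2·(-1) + (1) = 2 from the rest, must sum to zero.
n + 2 = 0, so n = -2.

-2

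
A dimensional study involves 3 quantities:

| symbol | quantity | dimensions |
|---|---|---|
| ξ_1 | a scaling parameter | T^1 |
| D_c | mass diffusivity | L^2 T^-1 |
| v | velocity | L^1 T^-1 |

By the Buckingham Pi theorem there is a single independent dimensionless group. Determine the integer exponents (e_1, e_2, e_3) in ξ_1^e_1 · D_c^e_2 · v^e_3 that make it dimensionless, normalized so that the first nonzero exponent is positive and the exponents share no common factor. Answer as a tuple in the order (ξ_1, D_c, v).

(1, -1, 2)

L: e_1·(0) + e_2·(2) + e_3·(1) = 0
T: e_1·(1) + e_2·(-1) + e_3·(-1) = 0
Solving this homogeneous linear system for the smallest-integer solution (first nonzero entry positive) gives (1, -1, 2).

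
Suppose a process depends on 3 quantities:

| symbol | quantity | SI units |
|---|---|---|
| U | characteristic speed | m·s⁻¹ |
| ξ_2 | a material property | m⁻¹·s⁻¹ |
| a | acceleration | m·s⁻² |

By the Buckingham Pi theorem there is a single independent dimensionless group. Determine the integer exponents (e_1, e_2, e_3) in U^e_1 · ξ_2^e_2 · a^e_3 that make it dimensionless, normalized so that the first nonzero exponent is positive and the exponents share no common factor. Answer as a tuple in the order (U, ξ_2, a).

(3, 1, -2)

L: e_1·(1) + e_2·(-1) + e_3·(1) = 0
T: e_1·(-1) + e_2·(-1) + e_3·(-2) = 0
Solving this homogeneous linear system for the smallest-integer solution (first nonzero entry positive) gives (3, 1, -2).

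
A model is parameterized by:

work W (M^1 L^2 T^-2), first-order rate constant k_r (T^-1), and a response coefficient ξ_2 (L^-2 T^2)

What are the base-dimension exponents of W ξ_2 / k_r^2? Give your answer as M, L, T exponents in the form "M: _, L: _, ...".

Collect each base-dimension exponent across the product:
  M: (1) − 2·(0) + (0) = 1
  L: (2) − 2·(0) + (-2) = 0
  T: (-2) − 2·(-1) + (2) = 2
So the dimensions are [M T²].

M: 1, L: 0, T: 2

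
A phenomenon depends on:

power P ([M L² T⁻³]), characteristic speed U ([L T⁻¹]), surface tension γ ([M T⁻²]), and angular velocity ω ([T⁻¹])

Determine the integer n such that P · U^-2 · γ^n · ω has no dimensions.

-1

Balance the M exponent: (1)·n from γ, plus (1) − 2·(0) + (0) = 1 from the rest, must sum to zero.
n + 1 = 0, so n = -1.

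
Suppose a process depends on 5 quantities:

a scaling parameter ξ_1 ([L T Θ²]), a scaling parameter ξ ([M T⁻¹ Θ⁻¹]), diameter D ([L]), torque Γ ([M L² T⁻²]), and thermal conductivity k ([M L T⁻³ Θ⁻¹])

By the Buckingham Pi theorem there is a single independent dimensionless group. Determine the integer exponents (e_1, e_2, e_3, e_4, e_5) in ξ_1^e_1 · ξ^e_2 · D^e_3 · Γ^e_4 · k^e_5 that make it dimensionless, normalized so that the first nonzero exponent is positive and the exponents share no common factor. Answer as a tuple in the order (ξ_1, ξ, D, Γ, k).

(2, 1, 3, -4, 3)

M: e_1·(0) + e_2·(1) + e_3·(0) + e_4·(1) + e_5·(1) = 0
L: e_1·(1) + e_2·(0) + e_3·(1) + e_4·(2) + e_5·(1) = 0
T: e_1·(1) + e_2·(-1) + e_3·(0) + e_4·(-2) + e_5·(-3) = 0
Θ: e_1·(2) + e_2·(-1) + e_3·(0) + e_4·(0) + e_5·(-1) = 0
Solving this homogeneous linear system for the smallest-integer solution (first nonzero entry positive) gives (2, 1, 3, -4, 3).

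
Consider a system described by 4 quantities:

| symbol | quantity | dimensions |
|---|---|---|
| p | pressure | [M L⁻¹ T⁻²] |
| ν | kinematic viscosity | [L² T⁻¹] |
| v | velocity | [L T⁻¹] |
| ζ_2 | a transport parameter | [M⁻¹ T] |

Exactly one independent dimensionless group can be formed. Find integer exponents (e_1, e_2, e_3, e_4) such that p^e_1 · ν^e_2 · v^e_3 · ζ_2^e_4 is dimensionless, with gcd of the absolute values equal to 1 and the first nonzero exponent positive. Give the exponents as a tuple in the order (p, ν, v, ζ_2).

(1, 2, -3, 1)

M: e_1·(1) + e_2·(0) + e_3·(0) + e_4·(-1) = 0
L: e_1·(-1) + e_2·(2) + e_3·(1) + e_4·(0) = 0
T: e_1·(-2) + e_2·(-1) + e_3·(-1) + e_4·(1) = 0
Solving this homogeneous linear system for the smallest-integer solution (first nonzero entry positive) gives (1, 2, -3, 1).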